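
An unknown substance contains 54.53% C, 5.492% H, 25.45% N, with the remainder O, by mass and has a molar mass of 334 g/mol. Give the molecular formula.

C15H18N6O3

Assume 100 g: 54.53 g C, 5.492 g H, 25.45 g N, 14.528 g O.
n(C) = 54.53/12.01 = 4.54, n(H) = 5.492/1.008 = 5.448, n(N) = 25.45/14.01 = 1.817, n(O) = 14.528/16.00 = 0.908
Divide by the smallest (0.908 mol O): C 5.000, H 6.000, N 2.001, O 1.000
Ratio ≈ 5:6:2:1, so the empirical formula is C5H6N2O
Empirical-formula mass = 110.12 g/mol
n = 334 / 110.12 = 3.03 ≈ 3
Molecular formula = (C5H6N2O)×3 = C15H18N6O3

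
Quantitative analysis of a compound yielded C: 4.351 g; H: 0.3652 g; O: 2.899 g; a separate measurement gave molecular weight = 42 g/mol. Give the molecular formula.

n(C) = 4.351/12.01 = 0.3623, n(H) = 0.3652/1.008 = 0.3623, n(O) = 2.899/16.00 = 0.1812
Ratios (÷ 0.1812): C 1.999, H 2.000, O 1.000
Ratio ≈ 2:2:1, so the empirical formula is C2H2O
Empirical-formula mass = 42.04 g/mol
n = 42 / 42.04 = 1.00 ≈ 1
Molecular formula = empirical formula = C2H2O

C2H2O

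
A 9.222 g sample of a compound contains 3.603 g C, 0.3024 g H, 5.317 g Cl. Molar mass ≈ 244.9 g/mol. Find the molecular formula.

C8H8Cl4

Moles — C: 3.603 / 12.01 = 0.3 mol; H: 0.3024 / 1.008 = 0.3 mol; Cl: 5.317 / 35.45 = 0.15 mol
Divide by the smallest (0.15 mol Cl): C 2.000, H 2.000, Cl 1.000
Ratio ≈ 2:2:1, so the empirical formula is C2H2Cl
Empirical-formula mass = 61.49 g/mol
n = 244.9 / 61.49 = 3.98 ≈ 4
Molecular formula = (C2H2Cl)×4 = C8H8Cl4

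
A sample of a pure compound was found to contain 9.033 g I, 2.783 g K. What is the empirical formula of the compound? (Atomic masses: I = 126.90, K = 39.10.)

IK

n(I) = 9.033/126.90 = 0.07118, n(K) = 2.783/39.10 = 0.07118
Ratios (÷ 0.07118): I 1.000, K 1.000
≈ 1:1 → IK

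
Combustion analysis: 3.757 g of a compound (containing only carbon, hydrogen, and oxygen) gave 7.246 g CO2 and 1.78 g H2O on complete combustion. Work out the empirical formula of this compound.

mol C = 7.246 / 44.01 = 0.1646; mass C = 0.1646 × 12.01 = 1.977 g
mol H = 2 × (1.78 / 18.02) = 0.1976; mass H = 0.1976 × 1.008 = 0.1991 g
mass O = 3.757 − (2.177) = 1.580 g → mol O = 0.09878
Divide by the smallest (0.09878 mol O): C 1.667, H 2.000, O 1.000
Scaling by 3: C 5.00, H 6.00, O 3.00 → C5H6O3

C5H6O3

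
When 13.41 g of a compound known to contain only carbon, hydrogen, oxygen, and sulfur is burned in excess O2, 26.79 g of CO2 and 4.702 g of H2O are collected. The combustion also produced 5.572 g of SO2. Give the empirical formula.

C7H6O2S

mol C = 26.79 / 44.01 = 0.6087; mass C = 0.6087 × 12.01 = 7.311 g
mol H = 2 × (4.702 / 18.02) = 0.5219; mass H = 0.5219 × 1.008 = 0.5260 g
mol S = 5.572 / 64.07 = 0.08697; mass S = 2.789 g
mass O = 13.41 − (10.63) = 2.784 g → mol O = 0.1740
Divide by the smallest (0.08697 mol S): C 6.999, H 6.001, O 2.001, S 1.000
→ C7H6O2S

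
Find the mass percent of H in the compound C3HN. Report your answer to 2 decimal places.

1.97%

Molar mass = 3(12.01) + 1(1.008) + 1(14.01) = 51.048 g/mol
Mass of H per mole = 1 × 1.008 = 1.008 g
% H = 1.008 / 51.048 × 100 = 1.97%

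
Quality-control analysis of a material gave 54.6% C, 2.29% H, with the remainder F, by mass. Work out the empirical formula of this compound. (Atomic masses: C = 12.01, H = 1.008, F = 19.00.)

C2HF

Assume 100 g: 54.6 g C, 2.29 g H, 43.11 g F.
Moles — C: 54.6 / 12.01 = 4.546 mol; H: 2.29 / 1.008 = 2.272 mol; F: 43.11 / 19.00 = 2.269 mol
Divide by the smallest (2.269 mol F): C 2.004, H 1.001, F 1.000
Ratio ≈ 2:1:1, so the empirical formula is C2HF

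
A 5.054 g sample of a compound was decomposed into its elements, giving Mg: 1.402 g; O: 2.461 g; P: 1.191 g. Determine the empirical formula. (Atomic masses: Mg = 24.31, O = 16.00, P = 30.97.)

Mg3O8P2

Mg: 1.402 g ÷ 24.31 g/mol = 0.05767 mol
O: 2.461 g ÷ 16.00 g/mol = 0.1538 mol
P: 1.191 g ÷ 30.97 g/mol = 0.03846 mol
Smallest is P at 0.03846 mol; normalising gives Mg 1.500, O 4.000, P 1.000
Multiply by 2: Mg 3.00, O 8.00, P 2.00 → Mg3O8P2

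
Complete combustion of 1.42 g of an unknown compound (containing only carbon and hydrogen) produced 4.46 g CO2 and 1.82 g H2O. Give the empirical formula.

mol C = 4.46 / 44.01 = 0.1013; mass C = 0.1013 × 12.01 = 1.217 g
mol H = 2 × (1.82 / 18.02) = 0.2020; mass H = 0.2020 × 1.008 = 0.2036 g
Ratios (÷ 0.1013): C 1.000, H 1.993
Ratio ≈ 1:2, so the empirical formula is CH2

CH2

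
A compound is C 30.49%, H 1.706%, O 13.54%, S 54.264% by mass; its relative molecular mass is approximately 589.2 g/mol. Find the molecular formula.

Assume 100 g: 30.49 g C, 1.706 g H, 13.54 g O, 54.264 g S.
n(C) = 30.49/12.01 = 2.539, n(H) = 1.706/1.008 = 1.692, n(O) = 13.54/16.00 = 0.8462, n(S) = 54.264/32.07 = 1.692
Smallest is O at 0.8462 mol; normalising gives C 3.000, H 2.000, O 1.000, S 1.999
→ C3H2OS2
Empirical-formula mass = 118.19 g/mol
n = 589.2 / 118.19 = 4.99 ≈ 5
Molecular formula = (C3H2OS2)×5 = C15H10O5S10

C15H10O5S10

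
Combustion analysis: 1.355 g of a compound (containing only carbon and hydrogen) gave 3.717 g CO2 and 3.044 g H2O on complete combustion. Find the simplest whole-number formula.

mol C = 3.717 / 44.01 = 0.08446; mass C = 0.08446 × 12.01 = 1.014 g
mol H = 2 × (3.044 / 18.02) = 0.3378; mass H = 0.3378 × 1.008 = 0.3405 g
Divide by the smallest (0.08446 mol C): C 1.000, H 4.000
→ CH4

CH4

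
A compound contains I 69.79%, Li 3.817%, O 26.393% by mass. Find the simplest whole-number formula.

Assume 100 g: 69.79 g I, 3.817 g Li, 26.393 g O.
n(I) = 69.79/126.90 = 0.55, n(Li) = 3.817/6.94 = 0.55, n(O) = 26.393/16.00 = 1.65
Smallest is I at 0.55 mol; normalising gives I 1.000, Li 1.000, O 2.999
Ratio ≈ 1:1:3, so the empirical formula is ILiO3

ILiO3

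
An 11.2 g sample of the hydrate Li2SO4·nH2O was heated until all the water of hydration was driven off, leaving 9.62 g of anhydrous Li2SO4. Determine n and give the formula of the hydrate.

Li2SO4·H2O

Mass of water lost = 11.2 − 9.62 = 1.58 g → 1.58 / 18.02 = 0.08768 mol H2O
Molar mass of Li2SO4 = 109.95 g/mol → mol Li2SO4 = 9.62 / 109.95 = 0.08749
n = 0.08768 / 0.08749 = 1.00 ≈ 1 → Li2SO4·H2O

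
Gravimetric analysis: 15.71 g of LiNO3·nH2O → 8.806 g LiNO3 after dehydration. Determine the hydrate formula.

LiNO3·3H2O

Mass of water lost = 15.71 − 8.806 = 6.904 g → 6.904 / 18.02 = 0.3831 mol H2O
Molar mass of LiNO3 = 68.95 g/mol → mol LiNO3 = 8.806 / 68.95 = 0.1277
n = 0.3831 / 0.1277 = 3.00 ≈ 3 → LiNO3·3H2O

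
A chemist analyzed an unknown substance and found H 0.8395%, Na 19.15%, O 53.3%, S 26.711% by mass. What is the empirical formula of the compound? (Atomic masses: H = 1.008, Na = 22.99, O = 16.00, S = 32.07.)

Assume 100 g: 0.8395 g H, 19.15 g Na, 53.3 g O, 26.711 g S.
H: 0.8395 g ÷ 1.008 g/mol = 0.8328 mol
Na: 19.15 g ÷ 22.99 g/mol = 0.833 mol
O: 53.3 g ÷ 16.00 g/mol = 3.331 mol
S: 26.711 g ÷ 32.07 g/mol = 0.8329 mol
Smallest is H at 0.8328 mol; normalising gives H 1.000, Na 1.000, O 4.000, S 1.000
Ratio ≈ 1:1:4:1, so the empirical formula is HNaO4S

HNaO4S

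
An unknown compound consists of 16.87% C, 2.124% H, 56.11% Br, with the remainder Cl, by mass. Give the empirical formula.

C2H3BrCl

Assume 100 g: 16.87 g C, 2.124 g H, 56.11 g Br, 24.896 g Cl.
C: 16.87 g ÷ 12.01 g/mol = 1.405 mol
H: 2.124 g ÷ 1.008 g/mol = 2.107 mol
Br: 56.11 g ÷ 79.90 g/mol = 0.7023 mol
Cl: 24.896 g ÷ 35.45 g/mol = 0.7023 mol
Ratios (÷ 0.7023): C 2.000, H 3.001, Br 1.000, Cl 1.000
≈ 2:3:1:1 → C2H3BrCl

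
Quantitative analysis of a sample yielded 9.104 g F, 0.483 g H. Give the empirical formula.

FH

Moles — F: 9.104 / 19.00 = 0.4792 mol; H: 0.483 / 1.008 = 0.4792 mol
Divide by the smallest (0.4792 mol F): F 1.000, H 1.000
≈ 1:1 → FH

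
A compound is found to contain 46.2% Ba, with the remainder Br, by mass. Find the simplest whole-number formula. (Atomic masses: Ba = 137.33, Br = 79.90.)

BaBr2

Assume 100 g: 46.2 g Ba, 53.8 g Br.
n(Ba) = 46.2/137.33 = 0.3364, n(Br) = 53.8/79.90 = 0.6733
Smallest is Ba at 0.3364 mol; normalising gives Ba 1.000, Br 2.002
→ BaBr2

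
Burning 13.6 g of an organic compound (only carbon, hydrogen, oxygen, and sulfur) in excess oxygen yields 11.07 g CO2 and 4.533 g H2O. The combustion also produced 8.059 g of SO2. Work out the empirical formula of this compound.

C2H4O3S

mol C = 11.07 / 44.01 = 0.2515; mass C = 0.2515 × 12.01 = 3.021 g
mol H = 2 × (4.533 / 18.02) = 0.5031; mass H = 0.5031 × 1.008 = 0.5071 g
mol S = 8.059 / 64.07 = 0.1258; mass S = 4.034 g
mass O = 13.6 − (7.562) = 6.038 g → mol O = 0.3774
Divide by the smallest (0.1258 mol S): C 2.000, H 4.000, O 3.000, S 1.000
→ C2H4O3S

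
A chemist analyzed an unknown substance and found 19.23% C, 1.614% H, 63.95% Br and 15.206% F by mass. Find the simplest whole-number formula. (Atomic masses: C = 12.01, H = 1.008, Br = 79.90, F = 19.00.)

Assume 100 g: 19.23 g C, 1.614 g H, 63.95 g Br, 15.206 g F.
n(C) = 19.23/12.01 = 1.601, n(H) = 1.614/1.008 = 1.601, n(Br) = 63.95/79.90 = 0.8004, n(F) = 15.206/19.00 = 0.8003
Ratios (÷ 0.8003): C 2.001, H 2.001, Br 1.000, F 1.000
→ C2H2BrF

C2H2BrF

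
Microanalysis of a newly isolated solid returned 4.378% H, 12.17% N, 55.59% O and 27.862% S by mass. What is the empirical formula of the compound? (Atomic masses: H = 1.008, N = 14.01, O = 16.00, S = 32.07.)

Assume 100 g: 4.378 g H, 12.17 g N, 55.59 g O, 27.862 g S.
Moles — H: 4.378 / 1.008 = 4.343 mol; N: 12.17 / 14.01 = 0.8687 mol; O: 55.59 / 16.00 = 3.474 mol; S: 27.862 / 32.07 = 0.8688 mol
Ratios (÷ 0.8687): H 5.000, N 1.000, O 4.000, S 1.000
Ratio ≈ 5:1:4:1, so the empirical formula is H5NO4S

H5NO4S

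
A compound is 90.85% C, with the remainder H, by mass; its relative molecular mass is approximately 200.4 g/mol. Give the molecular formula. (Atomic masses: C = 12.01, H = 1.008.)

C15H18

Assume 100 g: 90.85 g C, 9.15 g H.
Moles — C: 90.85 / 12.01 = 7.565 mol; H: 9.15 / 1.008 = 9.077 mol
Smallest is C at 7.565 mol; normalising gives C 1.000, H 1.200
×5: C 5.00, H 6.00 → C5H6
Empirical-formula mass = 66.10 g/mol
n = 200.4 / 66.10 = 3.03 ≈ 3
Molecular formula = (C5H6)×3 = C15H18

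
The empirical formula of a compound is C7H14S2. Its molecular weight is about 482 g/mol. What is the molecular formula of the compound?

Empirical-formula mass = 162.32 g/mol
n = 482 / 162.32 = 2.97 ≈ 3
Molecular formula = (C7H14S2)3 = C21H42S6

C21H42S6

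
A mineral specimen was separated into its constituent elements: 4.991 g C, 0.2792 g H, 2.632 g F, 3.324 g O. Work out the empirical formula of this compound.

C: 4.991 g ÷ 12.01 g/mol = 0.4156 mol
H: 0.2792 g ÷ 1.008 g/mol = 0.277 mol
F: 2.632 g ÷ 19.00 g/mol = 0.1385 mol
O: 3.324 g ÷ 16.00 g/mol = 0.2077 mol
Smallest is F at 0.1385 mol; normalising gives C 3.000, H 2.000, F 1.000, O 1.500
×2: C 6.00, H 4.00, F 2.00, O 3.00 → C6H4F2O3

C6H4F2O3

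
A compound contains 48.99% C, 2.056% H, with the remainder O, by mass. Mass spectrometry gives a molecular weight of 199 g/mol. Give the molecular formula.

Assume 100 g: 48.99 g C, 2.056 g H, 48.954 g O.
Moles — C: 48.99 / 12.01 = 4.079 mol; H: 2.056 / 1.008 = 2.04 mol; O: 48.954 / 16.00 = 3.06 mol
Ratios (÷ 2.04): C 2.000, H 1.000, O 1.500
Scaling by 2: C 4.00, H 2.00, O 3.00 → C4H2O3
Empirical-formula mass = 98.06 g/mol
n = 199 / 98.06 = 2.03 ≈ 2
Molecular formula = (C4H2O3)×2 = C8H4O6

C8H4O6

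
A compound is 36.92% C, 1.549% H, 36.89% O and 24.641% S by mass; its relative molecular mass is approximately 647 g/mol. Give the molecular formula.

Assume 100 g: 36.92 g C, 1.549 g H, 36.89 g O, 24.641 g S.
Moles — C: 36.92 / 12.01 = 3.074 mol; H: 1.549 / 1.008 = 1.537 mol; O: 36.89 / 16.00 = 2.306 mol; S: 24.641 / 32.07 = 0.7684 mol
Ratios (÷ 0.7684): C 4.001, H 2.000, O 3.001, S 1.000
→ C4H2O3S
Empirical-formula mass = 130.13 g/mol
n = 647 / 130.13 = 4.97 ≈ 5
Molecular formula = (C4H2O3S)×5 = C20H10O15S5

C20H10O15S5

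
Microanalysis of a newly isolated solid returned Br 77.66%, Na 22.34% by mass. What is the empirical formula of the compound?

BrNa

Assume 100 g: 77.66 g Br, 22.34 g Na.
Br: 77.66 g ÷ 79.90 g/mol = 0.972 mol
Na: 22.34 g ÷ 22.99 g/mol = 0.9717 mol
Smallest is Na at 0.9717 mol; normalising gives Br 1.000, Na 1.000
≈ 1:1 → BrNa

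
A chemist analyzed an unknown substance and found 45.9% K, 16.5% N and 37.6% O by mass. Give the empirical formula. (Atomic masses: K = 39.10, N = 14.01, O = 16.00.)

KNO2

Assume 100 g: 45.9 g K, 16.5 g N, 37.6 g O.
n(K) = 45.9/39.10 = 1.174, n(N) = 16.5/14.01 = 1.178, n(O) = 37.6/16.00 = 2.35
Divide by the smallest (1.174 mol K): K 1.000, N 1.003, O 2.002
Ratio ≈ 1:1:2, so the empirical formula is KNO2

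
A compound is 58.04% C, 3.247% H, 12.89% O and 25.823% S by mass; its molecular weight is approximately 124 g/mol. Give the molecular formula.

Assume 100 g: 58.04 g C, 3.247 g H, 12.89 g O, 25.823 g S.
C: 58.04 g ÷ 12.01 g/mol = 4.833 mol
H: 3.247 g ÷ 1.008 g/mol = 3.221 mol
O: 12.89 g ÷ 16.00 g/mol = 0.8056 mol
S: 25.823 g ÷ 32.07 g/mol = 0.8052 mol
Smallest is S at 0.8052 mol; normalising gives C 6.002, H 4.000, O 1.001, S 1.000
→ C6H4OS
Empirical-formula mass = 124.16 g/mol
n = 124 / 124.16 = 1.00 ≈ 1
Molecular formula = empirical formula = C6H4OS

C6H4OS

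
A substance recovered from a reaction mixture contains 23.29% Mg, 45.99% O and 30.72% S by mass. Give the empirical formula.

MgO3S

Assume 100 g: 23.29 g Mg, 45.99 g O, 30.72 g S.
Mg: 23.29 g ÷ 24.31 g/mol = 0.958 mol
O: 45.99 g ÷ 16.00 g/mol = 2.874 mol
S: 30.72 g ÷ 32.07 g/mol = 0.9579 mol
Smallest is S at 0.9579 mol; normalising gives Mg 1.000, O 3.001, S 1.000
≈ 1:3:1 → MgO3S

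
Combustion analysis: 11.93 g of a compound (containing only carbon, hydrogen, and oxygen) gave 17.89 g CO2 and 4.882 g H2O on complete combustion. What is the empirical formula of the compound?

C3H4O3

mol C = 17.89 / 44.01 = 0.4065; mass C = 0.4065 × 12.01 = 4.882 g
mol H = 2 × (4.882 / 18.02) = 0.5418; mass H = 0.5418 × 1.008 = 0.5462 g
mass O = 11.93 − (5.428) = 6.502 g → mol O = 0.4064
Smallest is O at 0.4064 mol; normalising gives C 1.000, H 1.333, O 1.000
Scaling by 3: C 3.00, H 4.00, O 3.00 → C3H4O3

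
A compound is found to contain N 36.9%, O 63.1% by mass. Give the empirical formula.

Assume 100 g: 36.9 g N, 63.1 g O.
N: 36.9 g ÷ 14.01 g/mol = 2.634 mol
O: 63.1 g ÷ 16.00 g/mol = 3.944 mol
Smallest is N at 2.634 mol; normalising gives N 1.000, O 1.497
Scaling by 2: N 2.00, O 2.99 → N2O3

N2O3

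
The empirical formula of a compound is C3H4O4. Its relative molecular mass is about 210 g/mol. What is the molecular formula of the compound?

C6H8O8

Empirical-formula mass = 104.06 g/mol
n = 210 / 104.06 = 2.02 ≈ 2
Molecular formula = (C3H4O4)2 = C6H8O8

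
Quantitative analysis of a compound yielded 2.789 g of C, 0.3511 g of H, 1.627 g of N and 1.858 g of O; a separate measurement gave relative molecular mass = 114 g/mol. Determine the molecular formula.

C4H6N2O2

C: 2.789 g ÷ 12.01 g/mol = 0.2322 mol
H: 0.3511 g ÷ 1.008 g/mol = 0.3483 mol
N: 1.627 g ÷ 14.01 g/mol = 0.1161 mol
O: 1.858 g ÷ 16.00 g/mol = 0.1161 mol
Divide by the smallest (0.1161 mol O): C 2.000, H 2.999, N 1.000, O 1.000
→ C2H3NO
Empirical-formula mass = 57.05 g/mol
n = 114 / 57.05 = 2.00 ≈ 2
Molecular formula = (C2H3NO)×2 = C4H6N2O2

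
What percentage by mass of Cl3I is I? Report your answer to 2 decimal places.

54.41%

Molar mass = 3(35.45) + 1(126.90) = 233.250 g/mol
Mass of I per mole = 1 × 126.90 = 126.900 g
% I = 126.900 / 233.250 × 100 = 54.41%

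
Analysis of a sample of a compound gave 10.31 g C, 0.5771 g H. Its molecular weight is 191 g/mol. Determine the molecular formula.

C15H10

Moles — C: 10.31 / 12.01 = 0.8585 mol; H: 0.5771 / 1.008 = 0.5725 mol
Divide by the smallest (0.5725 mol H): C 1.499, H 1.000
Multiply by 2: C 3.00, H 2.00 → C3H2
Empirical-formula mass = 38.05 g/mol
n = 191 / 38.05 = 5.02 ≈ 5
Molecular formula = (C3H2)×5 = C15H10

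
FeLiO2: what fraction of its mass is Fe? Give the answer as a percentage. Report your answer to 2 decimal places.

58.92%

Molar mass = 1(55.85) + 1(6.94) + 2(16.00) = 94.790 g/mol
Mass of Fe per mole = 1 × 55.85 = 55.850 g
% Fe = 55.850 / 94.790 × 100 = 58.92%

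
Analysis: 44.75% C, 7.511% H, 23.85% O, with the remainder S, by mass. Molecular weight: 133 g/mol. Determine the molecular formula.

Assume 100 g: 44.75 g C, 7.511 g H, 23.85 g O, 23.889 g S.
n(C) = 44.75/12.01 = 3.726, n(H) = 7.511/1.008 = 7.451, n(O) = 23.85/16.00 = 1.491, n(S) = 23.889/32.07 = 0.7449
Smallest is S at 0.7449 mol; normalising gives C 5.002, H 10.003, O 2.001, S 1.000
→ C5H10O2S
Empirical-formula mass = 134.20 g/mol
n = 133 / 134.20 = 0.99 ≈ 1
Molecular formula = empirical formula = C5H10O2S

C5H10O2S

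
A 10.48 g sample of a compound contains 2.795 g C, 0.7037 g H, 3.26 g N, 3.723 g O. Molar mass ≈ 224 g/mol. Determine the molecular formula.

Moles — C: 2.795 / 12.01 = 0.2327 mol; H: 0.7037 / 1.008 = 0.6981 mol; N: 3.26 / 14.01 = 0.2327 mol; O: 3.723 / 16.00 = 0.2327 mol
Ratios (÷ 0.2327): C 1.000, H 3.000, N 1.000, O 1.000
→ CH3NO
Empirical-formula mass = 45.04 g/mol
n = 224 / 45.04 = 4.97 ≈ 5
Molecular formula = (CH3NO)×5 = C5H15N5O5

C5H15N5O5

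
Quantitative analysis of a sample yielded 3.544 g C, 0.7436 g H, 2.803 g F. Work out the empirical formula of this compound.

Moles — C: 3.544 / 12.01 = 0.2951 mol; H: 0.7436 / 1.008 = 0.7377 mol; F: 2.803 / 19.00 = 0.1475 mol
Divide by the smallest (0.1475 mol F): C 2.000, H 5.000, F 1.000
Ratio ≈ 2:5:1, so the empirical formula is C2H5F

C2H5F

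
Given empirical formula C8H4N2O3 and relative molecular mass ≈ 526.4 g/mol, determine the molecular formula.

C24H12N6O9

Empirical-formula mass = 176.13 g/mol
n = 526.4 / 176.13 = 2.99 ≈ 3
Molecular formula = (C8H4N2O3)3 = C24H12N6O9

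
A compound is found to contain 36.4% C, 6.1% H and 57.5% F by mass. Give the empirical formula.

CH2F

Assume 100 g: 36.4 g C, 6.1 g H, 57.5 g F.
C: 36.4 g ÷ 12.01 g/mol = 3.031 mol
H: 6.1 g ÷ 1.008 g/mol = 6.052 mol
F: 57.5 g ÷ 19.00 g/mol = 3.026 mol
Ratios (÷ 3.026): C 1.001, H 2.000, F 1.000
→ CH2F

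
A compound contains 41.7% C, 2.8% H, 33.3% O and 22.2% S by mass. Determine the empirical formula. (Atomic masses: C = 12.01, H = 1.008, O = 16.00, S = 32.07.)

C5H4O3S

Assume 100 g: 41.7 g C, 2.8 g H, 33.3 g O, 22.2 g S.
Moles — C: 41.7 / 12.01 = 3.472 mol; H: 2.8 / 1.008 = 2.778 mol; O: 33.3 / 16.00 = 2.081 mol; S: 22.2 / 32.07 = 0.6922 mol
Divide by the smallest (0.6922 mol S): C 5.016, H 4.013, O 3.007, S 1.000
≈ 5:4:3:1 → C5H4O3S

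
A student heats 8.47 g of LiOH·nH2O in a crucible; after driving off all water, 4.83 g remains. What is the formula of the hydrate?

Mass of water lost = 8.47 − 4.83 = 3.64 g → 3.64 / 18.02 = 0.202 mol H2O
Molar mass of LiOH = 23.95 g/mol → mol LiOH = 4.83 / 23.95 = 0.2017
n = 0.202 / 0.2017 = 1.00 ≈ 1 → LiOH·H2O

LiOH·H2O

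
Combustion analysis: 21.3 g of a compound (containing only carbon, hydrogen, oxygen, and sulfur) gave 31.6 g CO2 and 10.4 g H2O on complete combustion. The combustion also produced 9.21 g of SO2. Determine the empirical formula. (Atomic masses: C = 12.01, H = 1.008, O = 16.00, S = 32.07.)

C5H8O3S

mol C = 31.6 / 44.01 = 0.7180; mass C = 0.7180 × 12.01 = 8.623 g
mol H = 2 × (10.4 / 18.02) = 1.154; mass H = 1.154 × 1.008 = 1.164 g
mol S = 9.21 / 64.07 = 0.1437; mass S = 4.610 g
mass O = 21.3 − (14.40) = 6.903 g → mol O = 0.4314
Divide by the smallest (0.1437 mol S): C 4.995, H 8.030, O 3.001, S 1.000
≈ 5:8:3:1 → C5H8O3S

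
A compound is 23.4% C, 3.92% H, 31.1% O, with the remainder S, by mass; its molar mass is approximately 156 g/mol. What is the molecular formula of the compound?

C3H6O3S2

Assume 100 g: 23.4 g C, 3.92 g H, 31.1 g O, 41.58 g S.
C: 23.4 g ÷ 12.01 g/mol = 1.948 mol
H: 3.92 g ÷ 1.008 g/mol = 3.889 mol
O: 31.1 g ÷ 16.00 g/mol = 1.944 mol
S: 41.58 g ÷ 32.07 g/mol = 1.297 mol
Smallest is S at 1.297 mol; normalising gives C 1.503, H 2.999, O 1.499, S 1.000
Multiply by 2: C 3.01, H 6.00, O 3.00, S 2.00 → C3H6O3S2
Empirical-formula mass = 154.22 g/mol
n = 156 / 154.22 = 1.01 ≈ 1
Molecular formula = empirical formula = C3H6O3S2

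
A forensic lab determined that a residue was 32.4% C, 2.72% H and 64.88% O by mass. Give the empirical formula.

Assume 100 g: 32.4 g C, 2.72 g H, 64.88 g O.
C: 32.4 g ÷ 12.01 g/mol = 2.698 mol
H: 2.72 g ÷ 1.008 g/mol = 2.698 mol
O: 64.88 g ÷ 16.00 g/mol = 4.055 mol
Ratios (÷ 2.698): C 1.000, H 1.000, O 1.503
Scaling by 2: C 2.00, H 2.00, O 3.01 → C2H2O3

C2H2O3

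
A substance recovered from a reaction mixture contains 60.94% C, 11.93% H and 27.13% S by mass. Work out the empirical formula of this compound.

Assume 100 g: 60.94 g C, 11.93 g H, 27.13 g S.
n(C) = 60.94/12.01 = 5.074, n(H) = 11.93/1.008 = 11.84, n(S) = 27.13/32.07 = 0.846
Smallest is S at 0.846 mol; normalising gives C 5.998, H 13.990, S 1.000
Ratio ≈ 6:14:1, so the empirical formula is C6H14S

C6H14S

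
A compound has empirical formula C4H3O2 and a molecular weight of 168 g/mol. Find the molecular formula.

C8H6O4

Empirical-formula mass = 83.06 g/mol
n = 168 / 83.06 = 2.02 ≈ 2
Molecular formula = (C4H3O2)2 = C8H6O4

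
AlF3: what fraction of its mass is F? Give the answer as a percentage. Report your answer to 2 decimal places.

67.87%

Molar mass = 1(26.98) + 3(19.00) = 83.980 g/mol
Mass of F per mole = 3 × 19.00 = 57.000 g
% F = 57.000 / 83.980 × 100 = 67.87%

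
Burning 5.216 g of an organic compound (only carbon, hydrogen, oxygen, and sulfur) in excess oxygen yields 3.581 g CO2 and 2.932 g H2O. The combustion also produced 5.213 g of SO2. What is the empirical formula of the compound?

CH4OS

mol C = 3.581 / 44.01 = 0.08137; mass C = 0.08137 × 12.01 = 0.9772 g
mol H = 2 × (2.932 / 18.02) = 0.3254; mass H = 0.3254 × 1.008 = 0.3280 g
mol S = 5.213 / 64.07 = 0.08136; mass S = 2.609 g
mass O = 5.216 − (3.915) = 1.301 g → mol O = 0.08134
Smallest is O at 0.08134 mol; normalising gives C 1.000, H 4.001, O 1.000, S 1.000
Ratio ≈ 1:4:1:1, so the empirical formula is CH4OS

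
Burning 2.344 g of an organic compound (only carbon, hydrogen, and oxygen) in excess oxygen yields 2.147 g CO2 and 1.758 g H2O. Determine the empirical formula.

mol C = 2.147 / 44.01 = 0.04878; mass C = 0.04878 × 12.01 = 0.5859 g
mol H = 2 × (1.758 / 18.02) = 0.1951; mass H = 0.1951 × 1.008 = 0.1967 g
mass O = 2.344 − (0.7826) = 1.561 g → mol O = 0.09759
Ratios (÷ 0.04878): C 1.000, H 4.000, O 2.000
≈ 1:4:2 → CH4O2

CH4O2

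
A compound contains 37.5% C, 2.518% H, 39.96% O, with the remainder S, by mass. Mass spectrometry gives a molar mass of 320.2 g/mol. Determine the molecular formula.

C10H8O8S2

Assume 100 g: 37.5 g C, 2.518 g H, 39.96 g O, 20.022 g S.
C: 37.5 g ÷ 12.01 g/mol = 3.122 mol
H: 2.518 g ÷ 1.008 g/mol = 2.498 mol
O: 39.96 g ÷ 16.00 g/mol = 2.498 mol
S: 20.022 g ÷ 32.07 g/mol = 0.6243 mol
Smallest is S at 0.6243 mol; normalising gives C 5.001, H 4.001, O 4.000, S 1.000
Ratio ≈ 5:4:4:1, so the empirical formula is C5H4O4S
Empirical-formula mass = 160.15 g/mol
n = 320.2 / 160.15 = 2.00 ≈ 2
Molecular formula = (C5H4O4S)×2 = C10H8O8S2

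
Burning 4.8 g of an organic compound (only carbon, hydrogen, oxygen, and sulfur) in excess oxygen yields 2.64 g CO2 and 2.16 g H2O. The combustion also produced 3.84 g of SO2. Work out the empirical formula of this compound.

CH4O2S

mol C = 2.64 / 44.01 = 0.05999; mass C = 0.05999 × 12.01 = 0.7204 g
mol H = 2 × (2.16 / 18.02) = 0.2397; mass H = 0.2397 × 1.008 = 0.2417 g
mol S = 3.84 / 64.07 = 0.05993; mass S = 1.922 g
mass O = 4.8 − (2.884) = 1.916 g → mol O = 0.1197
Smallest is S at 0.05993 mol; normalising gives C 1.001, H 4.000, O 1.998, S 1.000
≈ 1:4:2:1 → CH4O2S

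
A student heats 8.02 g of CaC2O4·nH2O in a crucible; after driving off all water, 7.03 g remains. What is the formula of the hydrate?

Mass of water lost = 8.02 − 7.03 = 0.99 g → 0.99 / 18.02 = 0.05494 mol H2O
Molar mass of CaC2O4 = 128.10 g/mol → mol CaC2O4 = 7.03 / 128.10 = 0.05488
n = 0.05494 / 0.05488 = 1.00 ≈ 1 → CaC2O4·H2O

CaC2O4·H2O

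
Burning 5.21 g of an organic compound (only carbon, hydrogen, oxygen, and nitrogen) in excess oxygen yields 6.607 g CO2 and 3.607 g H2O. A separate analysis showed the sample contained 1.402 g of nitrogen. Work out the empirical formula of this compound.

C3H8N2O2

mol C = 6.607 / 44.01 = 0.1501; mass C = 0.1501 × 12.01 = 1.803 g
mol H = 2 × (3.607 / 18.02) = 0.4003; mass H = 0.4003 × 1.008 = 0.4035 g
mol N = 1.402 / 14.01 = 0.1001
mass O = 5.21 − (3.609) = 1.601 g → mol O = 0.1001
Ratios (÷ 0.1001): C 1.500, H 4.000, N 1.000, O 1.000
Scaling by 2: C 3.00, H 8.00, N 2.00, O 2.00 → C3H8N2O2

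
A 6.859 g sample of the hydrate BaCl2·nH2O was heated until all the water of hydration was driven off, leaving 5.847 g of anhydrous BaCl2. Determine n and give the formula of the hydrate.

BaCl2·2H2O

Mass of water lost = 6.859 − 5.847 = 1.012 g → 1.012 / 18.02 = 0.05616 mol H2O
Molar mass of BaCl2 = 208.23 g/mol → mol BaCl2 = 5.847 / 208.23 = 0.02808
n = 0.05616 / 0.02808 = 2.00 ≈ 2 → BaCl2·2H2O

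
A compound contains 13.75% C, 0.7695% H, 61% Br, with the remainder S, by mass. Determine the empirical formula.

C3H2Br2S2

Assume 100 g: 13.75 g C, 0.7695 g H, 61 g Br, 24.481 g S.
C: 13.75 g ÷ 12.01 g/mol = 1.145 mol
H: 0.7695 g ÷ 1.008 g/mol = 0.7634 mol
Br: 61 g ÷ 79.90 g/mol = 0.7635 mol
S: 24.481 g ÷ 32.07 g/mol = 0.7634 mol
Smallest is S at 0.7634 mol; normalising gives C 1.500, H 1.000, Br 1.000, S 1.000
Multiply by 2: C 3.00, H 2.00, Br 2.00, S 2.00 → C3H2Br2S2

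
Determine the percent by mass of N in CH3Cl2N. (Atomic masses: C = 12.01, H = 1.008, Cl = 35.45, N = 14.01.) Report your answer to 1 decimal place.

14.0%

Molar mass = 1(12.01) + 3(1.008) + 2(35.45) + 1(14.01) = 99.944 g/mol
Mass of N per mole = 1 × 14.01 = 14.010 g
% N = 14.010 / 99.944 × 100 = 14.0%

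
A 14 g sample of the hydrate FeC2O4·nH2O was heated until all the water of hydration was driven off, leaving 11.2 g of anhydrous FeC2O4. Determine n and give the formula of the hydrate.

Mass of water lost = 14 − 11.2 = 2.8 g → 2.8 / 18.02 = 0.1554 mol H2O
Molar mass of FeC2O4 = 143.87 g/mol → mol FeC2O4 = 11.2 / 143.87 = 0.07785
n = 0.1554 / 0.07785 = 2.00 ≈ 2 → FeC2O4·2H2O

FeC2O4·2H2O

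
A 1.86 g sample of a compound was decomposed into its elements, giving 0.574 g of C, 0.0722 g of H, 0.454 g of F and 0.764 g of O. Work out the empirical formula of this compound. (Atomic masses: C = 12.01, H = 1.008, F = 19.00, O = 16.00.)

C2H3FO2

C: 0.574 g ÷ 12.01 g/mol = 0.04779 mol
H: 0.0722 g ÷ 1.008 g/mol = 0.07163 mol
F: 0.454 g ÷ 19.00 g/mol = 0.02389 mol
O: 0.764 g ÷ 16.00 g/mol = 0.04775 mol
Ratios (÷ 0.02389): C 2.000, H 2.998, F 1.000, O 1.998
≈ 2:3:1:2 → C2H3FO2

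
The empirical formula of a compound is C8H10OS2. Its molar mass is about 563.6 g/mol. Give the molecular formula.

C24H30O3S6

Empirical-formula mass = 186.30 g/mol
n = 563.6 / 186.30 = 3.03 ≈ 3
Molecular formula = (C8H10OS2)3 = C24H30O3S6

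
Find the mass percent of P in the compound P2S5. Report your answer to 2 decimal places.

27.86%

Molar mass = 2(30.97) + 5(32.07) = 222.290 g/mol
Mass of P per mole = 2 × 30.97 = 61.940 g
% P = 61.940 / 222.290 × 100 = 27.86%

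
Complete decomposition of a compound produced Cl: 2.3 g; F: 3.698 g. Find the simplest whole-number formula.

ClF3

Cl: 2.3 g ÷ 35.45 g/mol = 0.06488 mol
F: 3.698 g ÷ 19.00 g/mol = 0.1946 mol
Divide by the smallest (0.06488 mol Cl): Cl 1.000, F 3.000
Ratio ≈ 1:3, so the empirical formula is ClF3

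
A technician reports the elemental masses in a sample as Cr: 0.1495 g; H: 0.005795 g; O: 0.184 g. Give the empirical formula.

CrH2O4

Cr: 0.1495 g ÷ 52.00 g/mol = 0.002875 mol
H: 0.005795 g ÷ 1.008 g/mol = 0.005749 mol
O: 0.184 g ÷ 16.00 g/mol = 0.0115 mol
Ratios (÷ 0.002875): Cr 1.000, H 2.000, O 4.000
Ratio ≈ 1:2:4, so the empirical formula is CrH2O4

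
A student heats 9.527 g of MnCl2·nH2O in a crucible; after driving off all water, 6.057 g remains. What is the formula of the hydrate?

Mass of water lost = 9.527 − 6.057 = 3.47 g → 3.47 / 18.02 = 0.1926 mol H2O
Molar mass of MnCl2 = 125.84 g/mol → mol MnCl2 = 6.057 / 125.84 = 0.04813
n = 0.1926 / 0.04813 = 4.00 ≈ 4 → MnCl2·4H2O

MnCl2·4H2O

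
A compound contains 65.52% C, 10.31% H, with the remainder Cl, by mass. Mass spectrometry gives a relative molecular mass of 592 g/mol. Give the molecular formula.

C32H60Cl4

Assume 100 g: 65.52 g C, 10.31 g H, 24.17 g Cl.
n(C) = 65.52/12.01 = 5.455, n(H) = 10.31/1.008 = 10.23, n(Cl) = 24.17/35.45 = 0.6818
Divide by the smallest (0.6818 mol Cl): C 8.001, H 15.002, Cl 1.000
Ratio ≈ 8:15:1, so the empirical formula is C8H15Cl
Empirical-formula mass = 146.65 g/mol
n = 592 / 146.65 = 4.04 ≈ 4
Molecular formula = (C8H15Cl)×4 = C32H60Cl4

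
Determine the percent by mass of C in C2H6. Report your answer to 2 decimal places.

79.89%

Molar mass = 2(12.01) + 6(1.008) = 30.068 g/mol
Mass of C per mole = 2 × 12.01 = 24.020 g
% C = 24.020 / 30.068 × 100 = 79.89%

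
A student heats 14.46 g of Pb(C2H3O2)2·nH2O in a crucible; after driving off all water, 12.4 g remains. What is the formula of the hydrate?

Pb(C2H3O2)2·3H2O

Mass of water lost = 14.46 − 12.4 = 2.06 g → 2.06 / 18.02 = 0.1143 mol H2O
Molar mass of Pb(C2H3O2)2 = 325.29 g/mol → mol Pb(C2H3O2)2 = 12.4 / 325.29 = 0.03812
n = 0.1143 / 0.03812 = 3.00 ≈ 3 → Pb(C2H3O2)2·3H2O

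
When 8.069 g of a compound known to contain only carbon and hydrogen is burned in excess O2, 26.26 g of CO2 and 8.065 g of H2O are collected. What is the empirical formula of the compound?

mol C = 26.26 / 44.01 = 0.5967; mass C = 0.5967 × 12.01 = 7.166 g
mol H = 2 × (8.065 / 18.02) = 0.8951; mass H = 0.8951 × 1.008 = 0.9023 g
Ratios (÷ 0.5967): C 1.000, H 1.500
×2: C 2.00, H 3.00 → C2H3

C2H3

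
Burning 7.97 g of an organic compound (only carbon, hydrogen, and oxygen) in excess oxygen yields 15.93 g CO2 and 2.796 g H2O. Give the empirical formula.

C7H6O4

mol C = 15.93 / 44.01 = 0.3620; mass C = 0.3620 × 12.01 = 4.347 g
mol H = 2 × (2.796 / 18.02) = 0.3103; mass H = 0.3103 × 1.008 = 0.3128 g
mass O = 7.97 − (4.660) = 3.310 g → mol O = 0.2069
Ratios (÷ 0.2069): C 1.750, H 1.500, O 1.000
Multiply by 4: C 7.00, H 6.00, O 4.00 → C7H6O4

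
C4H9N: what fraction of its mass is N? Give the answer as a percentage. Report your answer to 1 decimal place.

19.7%

Molar mass = 4(12.01) + 9(1.008) + 1(14.01) = 71.122 g/mol
Mass of N per mole = 1 × 14.01 = 14.010 g
% N = 14.010 / 71.122 × 100 = 19.7%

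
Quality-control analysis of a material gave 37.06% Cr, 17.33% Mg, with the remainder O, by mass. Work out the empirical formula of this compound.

Assume 100 g: 37.06 g Cr, 17.33 g Mg, 45.61 g O.
Moles — Cr: 37.06 / 52.00 = 0.7127 mol; Mg: 17.33 / 24.31 = 0.7129 mol; O: 45.61 / 16.00 = 2.851 mol
Smallest is Cr at 0.7127 mol; normalising gives Cr 1.000, Mg 1.000, O 4.000
Ratio ≈ 1:1:4, so the empirical formula is CrMgO4

CrMgO4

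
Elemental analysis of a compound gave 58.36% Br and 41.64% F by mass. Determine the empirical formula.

BrF3

Assume 100 g: 58.36 g Br, 41.64 g F.
Br: 58.36 g ÷ 79.90 g/mol = 0.7304 mol
F: 41.64 g ÷ 19.00 g/mol = 2.192 mol
Divide by the smallest (0.7304 mol Br): Br 1.000, F 3.000
≈ 1:3 → BrF3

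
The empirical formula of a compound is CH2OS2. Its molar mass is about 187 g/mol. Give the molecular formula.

Empirical-formula mass = 94.17 g/mol
n = 187 / 94.17 = 1.99 ≈ 2
Molecular formula = (CH2OS2)2 = C2H4O2S4

C2H4O2S4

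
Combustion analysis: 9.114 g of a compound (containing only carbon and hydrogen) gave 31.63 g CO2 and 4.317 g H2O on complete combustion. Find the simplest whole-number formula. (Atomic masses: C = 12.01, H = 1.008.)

C3H2

mol C = 31.63 / 44.01 = 0.7187; mass C = 0.7187 × 12.01 = 8.632 g
mol H = 2 × (4.317 / 18.02) = 0.4791; mass H = 0.4791 × 1.008 = 0.4830 g
Smallest is H at 0.4791 mol; normalising gives C 1.500, H 1.000
Multiply by 2: C 3.00, H 2.00 → C3H2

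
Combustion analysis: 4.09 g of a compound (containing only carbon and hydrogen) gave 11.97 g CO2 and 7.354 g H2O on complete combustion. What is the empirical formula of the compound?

CH3

mol C = 11.97 / 44.01 = 0.2720; mass C = 0.2720 × 12.01 = 3.267 g
mol H = 2 × (7.354 / 18.02) = 0.8162; mass H = 0.8162 × 1.008 = 0.8227 g
Divide by the smallest (0.272 mol C): C 1.000, H 3.001
Ratio ≈ 1:3, so the empirical formula is CH3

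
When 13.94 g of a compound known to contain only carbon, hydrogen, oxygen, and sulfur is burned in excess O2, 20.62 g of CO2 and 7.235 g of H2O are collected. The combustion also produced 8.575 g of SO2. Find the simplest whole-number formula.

C7H12O3S2

mol C = 20.62 / 44.01 = 0.4685; mass C = 0.4685 × 12.01 = 5.627 g
mol H = 2 × (7.235 / 18.02) = 0.8030; mass H = 0.8030 × 1.008 = 0.8094 g
mol S = 8.575 / 64.07 = 0.1338; mass S = 4.292 g
mass O = 13.94 − (10.73) = 3.211 g → mol O = 0.2007
Ratios (÷ 0.1338): C 3.501, H 6.000, O 1.500, S 1.000
×2: C 7.00, H 12.00, O 3.00, S 2.00 → C7H12O3S2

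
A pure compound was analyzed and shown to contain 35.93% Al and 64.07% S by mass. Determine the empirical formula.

Assume 100 g: 35.93 g Al, 64.07 g S.
Moles — Al: 35.93 / 26.98 = 1.332 mol; S: 64.07 / 32.07 = 1.998 mol
Ratios (÷ 1.332): Al 1.000, S 1.500
×2: Al 2.00, S 3.00 → Al2S3

Al2S3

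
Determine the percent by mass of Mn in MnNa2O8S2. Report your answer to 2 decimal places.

Molar mass = 1(54.94) + 2(22.99) + 8(16.00) + 2(32.07) = 293.060 g/mol
Mass of Mn per mole = 1 × 54.94 = 54.940 g
% Mn = 54.940 / 293.060 × 100 = 18.75%

18.75%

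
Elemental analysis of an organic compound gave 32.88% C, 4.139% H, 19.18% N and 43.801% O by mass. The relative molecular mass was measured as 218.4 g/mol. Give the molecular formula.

C6H9N3O6

Assume 100 g: 32.88 g C, 4.139 g H, 19.18 g N, 43.801 g O.
C: 32.88 g ÷ 12.01 g/mol = 2.738 mol
H: 4.139 g ÷ 1.008 g/mol = 4.106 mol
N: 19.18 g ÷ 14.01 g/mol = 1.369 mol
O: 43.801 g ÷ 16.00 g/mol = 2.738 mol
Divide by the smallest (1.369 mol N): C 2.000, H 2.999, N 1.000, O 2.000
→ C2H3NO2
Empirical-formula mass = 73.05 g/mol
n = 218.4 / 73.05 = 2.99 ≈ 3
Molecular formula = (C2H3NO2)×3 = C6H9N3O6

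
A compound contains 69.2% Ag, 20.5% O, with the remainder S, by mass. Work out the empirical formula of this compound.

Ag2O4S

Assume 100 g: 69.2 g Ag, 20.5 g O, 10.3 g S.
Moles — Ag: 69.2 / 107.87 = 0.6415 mol; O: 20.5 / 16.00 = 1.281 mol; S: 10.3 / 32.07 = 0.3212 mol
Ratios (÷ 0.3212): Ag 1.997, O 3.989, S 1.000
≈ 2:4:1 → Ag2O4S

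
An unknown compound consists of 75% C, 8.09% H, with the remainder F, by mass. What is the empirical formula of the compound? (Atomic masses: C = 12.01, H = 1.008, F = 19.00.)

C7H9F

Assume 100 g: 75 g C, 8.09 g H, 16.91 g F.
C: 75 g ÷ 12.01 g/mol = 6.245 mol
H: 8.09 g ÷ 1.008 g/mol = 8.026 mol
F: 16.91 g ÷ 19.00 g/mol = 0.89 mol
Divide by the smallest (0.89 mol F): C 7.017, H 9.018, F 1.000
Ratio ≈ 7:9:1, so the empirical formula is C7H9F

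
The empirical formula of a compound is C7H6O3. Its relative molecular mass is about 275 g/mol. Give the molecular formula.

Empirical-formula mass = 138.12 g/mol
n = 275 / 138.12 = 1.99 ≈ 2
Molecular formula = (C7H6O3)2 = C14H12O6

C14H12O6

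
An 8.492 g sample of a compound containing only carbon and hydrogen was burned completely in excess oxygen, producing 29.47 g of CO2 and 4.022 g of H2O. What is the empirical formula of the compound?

mol C = 29.47 / 44.01 = 0.6696; mass C = 0.6696 × 12.01 = 8.042 g
mol H = 2 × (4.022 / 18.02) = 0.4464; mass H = 0.4464 × 1.008 = 0.4500 g
Ratios (÷ 0.4464): C 1.500, H 1.000
Multiply by 2: C 3.00, H 2.00 → C3H2

C3H2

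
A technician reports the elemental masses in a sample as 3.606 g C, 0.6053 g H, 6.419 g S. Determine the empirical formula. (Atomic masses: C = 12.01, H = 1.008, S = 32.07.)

n(C) = 3.606/12.01 = 0.3002, n(H) = 0.6053/1.008 = 0.6005, n(S) = 6.419/32.07 = 0.2002
Divide by the smallest (0.2002 mol S): C 1.500, H 3.000, S 1.000
Scaling by 2: C 3.00, H 6.00, S 2.00 → C3H6S2

C3H6S2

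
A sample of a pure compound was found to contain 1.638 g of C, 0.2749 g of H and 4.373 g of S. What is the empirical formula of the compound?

CH2S

C: 1.638 g ÷ 12.01 g/mol = 0.1364 mol
H: 0.2749 g ÷ 1.008 g/mol = 0.2727 mol
S: 4.373 g ÷ 32.07 g/mol = 0.1364 mol
Smallest is S at 0.1364 mol; normalising gives C 1.000, H 2.000, S 1.000
≈ 1:2:1 → CH2S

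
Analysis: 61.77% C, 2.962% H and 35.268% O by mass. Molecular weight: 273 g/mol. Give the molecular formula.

Assume 100 g: 61.77 g C, 2.962 g H, 35.268 g O.
C: 61.77 g ÷ 12.01 g/mol = 5.143 mol
H: 2.962 g ÷ 1.008 g/mol = 2.938 mol
O: 35.268 g ÷ 16.00 g/mol = 2.204 mol
Divide by the smallest (2.204 mol O): C 2.333, H 1.333, O 1.000
Multiply by 3: C 7.00, H 4.00, O 3.00 → C7H4O3
Empirical-formula mass = 136.10 g/mol
n = 273 / 136.10 = 2.01 ≈ 2
Molecular formula = (C7H4O3)×2 = C14H8O6

C14H8O6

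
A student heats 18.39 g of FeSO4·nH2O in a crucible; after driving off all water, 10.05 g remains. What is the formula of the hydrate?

FeSO4·7H2O

Mass of water lost = 18.39 − 10.05 = 8.34 g → 8.34 / 18.02 = 0.4628 mol H2O
Molar mass of FeSO4 = 151.92 g/mol → mol FeSO4 = 10.05 / 151.92 = 0.06615
n = 0.4628 / 0.06615 = 7.00 ≈ 7 → FeSO4·7H2O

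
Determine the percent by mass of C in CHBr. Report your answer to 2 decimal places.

12.93%

Molar mass = 1(12.01) + 1(1.008) + 1(79.90) = 92.918 g/mol
Mass of C per mole = 1 × 12.01 = 12.010 g
% C = 12.010 / 92.918 × 100 = 12.93%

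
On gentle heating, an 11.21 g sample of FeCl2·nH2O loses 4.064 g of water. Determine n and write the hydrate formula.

FeCl2·4H2O

Mass of anhydrous FeCl2 = 11.21 − 4.064 = 7.146 g
mol H2O = 4.064 / 18.02 = 0.2255
Molar mass of FeCl2 = 126.75 g/mol → mol FeCl2 = 7.146 / 126.75 = 0.05638
n = 0.2255 / 0.05638 = 4.00 ≈ 4 → FeCl2·4H2O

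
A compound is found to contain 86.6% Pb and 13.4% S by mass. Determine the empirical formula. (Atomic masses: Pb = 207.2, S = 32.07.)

PbS

Assume 100 g: 86.6 g Pb, 13.4 g S.
Pb: 86.6 g ÷ 207.2 g/mol = 0.418 mol
S: 13.4 g ÷ 32.07 g/mol = 0.4178 mol
Ratios (÷ 0.4178): Pb 1.000, S 1.000
≈ 1:1 → PbS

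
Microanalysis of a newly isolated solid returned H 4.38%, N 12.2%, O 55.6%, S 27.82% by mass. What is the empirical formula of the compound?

Assume 100 g: 4.38 g H, 12.2 g N, 55.6 g O, 27.82 g S.
Moles — H: 4.38 / 1.008 = 4.345 mol; N: 12.2 / 14.01 = 0.8708 mol; O: 55.6 / 16.00 = 3.475 mol; S: 27.82 / 32.07 = 0.8675 mol
Divide by the smallest (0.8675 mol S): H 5.009, N 1.004, O 4.006, S 1.000
→ H5NO4S

H5NO4S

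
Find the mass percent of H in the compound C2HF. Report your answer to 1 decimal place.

2.3%

Molar mass = 2(12.01) + 1(1.008) + 1(19.00) = 44.028 g/mol
Mass of H per mole = 1 × 1.008 = 1.008 g
% H = 1.008 / 44.028 × 100 = 2.3%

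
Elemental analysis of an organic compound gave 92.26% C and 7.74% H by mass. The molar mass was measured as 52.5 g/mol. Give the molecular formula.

C4H4

Assume 100 g: 92.26 g C, 7.74 g H.
n(C) = 92.26/12.01 = 7.682, n(H) = 7.74/1.008 = 7.679
Ratios (÷ 7.679): C 1.000, H 1.000
→ CH
Empirical-formula mass = 13.02 g/mol
n = 52.5 / 13.02 = 4.03 ≈ 4
Molecular formula = (CH)×4 = C4H4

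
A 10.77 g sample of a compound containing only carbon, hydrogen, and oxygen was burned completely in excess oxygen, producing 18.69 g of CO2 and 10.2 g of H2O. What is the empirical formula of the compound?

mol C = 18.69 / 44.01 = 0.4247; mass C = 0.4247 × 12.01 = 5.100 g
mol H = 2 × (10.2 / 18.02) = 1.132; mass H = 1.132 × 1.008 = 1.141 g
mass O = 10.77 − (6.241) = 4.529 g → mol O = 0.2830
Smallest is O at 0.283 mol; normalising gives C 1.500, H 4.000, O 1.000
Scaling by 2: C 3.00, H 8.00, O 2.00 → C3H8O2

C3H8O2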